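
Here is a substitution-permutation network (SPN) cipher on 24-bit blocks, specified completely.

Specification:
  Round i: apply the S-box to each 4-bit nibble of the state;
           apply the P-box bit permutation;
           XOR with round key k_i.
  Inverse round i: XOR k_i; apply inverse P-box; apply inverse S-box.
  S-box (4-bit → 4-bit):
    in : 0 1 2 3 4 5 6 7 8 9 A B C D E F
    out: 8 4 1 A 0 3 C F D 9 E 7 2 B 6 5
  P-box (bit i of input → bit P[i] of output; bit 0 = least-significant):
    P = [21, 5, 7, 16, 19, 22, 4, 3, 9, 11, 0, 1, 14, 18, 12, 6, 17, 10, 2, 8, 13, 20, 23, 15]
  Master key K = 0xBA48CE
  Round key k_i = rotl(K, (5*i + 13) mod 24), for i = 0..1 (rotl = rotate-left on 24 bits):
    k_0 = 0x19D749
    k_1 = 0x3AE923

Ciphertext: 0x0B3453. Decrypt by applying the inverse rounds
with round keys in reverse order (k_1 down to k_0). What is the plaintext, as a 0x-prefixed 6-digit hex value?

0x4885F2

s_0 = ciphertext = 0x0B3453
s_1 = InvRound(s_0, k_1) = 0x338C1D
s_2 = InvRound(s_1, k_0) = 0x4885F2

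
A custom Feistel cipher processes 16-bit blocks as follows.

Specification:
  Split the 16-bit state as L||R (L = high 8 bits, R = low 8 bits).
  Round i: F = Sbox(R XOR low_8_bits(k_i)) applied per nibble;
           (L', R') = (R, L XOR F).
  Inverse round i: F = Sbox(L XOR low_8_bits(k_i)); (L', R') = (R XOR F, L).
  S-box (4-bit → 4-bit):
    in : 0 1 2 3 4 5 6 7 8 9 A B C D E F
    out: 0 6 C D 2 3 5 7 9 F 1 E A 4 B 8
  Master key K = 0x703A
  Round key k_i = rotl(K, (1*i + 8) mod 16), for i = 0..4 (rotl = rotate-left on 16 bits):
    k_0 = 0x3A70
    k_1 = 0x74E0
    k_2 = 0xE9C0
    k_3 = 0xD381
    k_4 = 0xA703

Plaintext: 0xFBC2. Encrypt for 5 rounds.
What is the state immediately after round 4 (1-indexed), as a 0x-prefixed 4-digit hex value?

s_0 = plaintext = 0xFBC2
s_1 = Round(s_0, k_0) = 0xC217
s_2 = Round(s_1, k_1) = 0x1745
s_3 = Round(s_2, k_2) = 0x4584
s_4 = Round(s_3, k_3) = 0x8446
s_5 = Round(s_4, k_4) = 0x46A7

0x8446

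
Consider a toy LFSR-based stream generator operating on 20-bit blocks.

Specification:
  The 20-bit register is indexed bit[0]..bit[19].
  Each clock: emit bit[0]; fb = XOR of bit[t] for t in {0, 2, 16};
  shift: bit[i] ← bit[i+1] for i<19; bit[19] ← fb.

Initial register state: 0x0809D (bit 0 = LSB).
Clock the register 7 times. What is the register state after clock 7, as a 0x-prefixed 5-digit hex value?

0x34101

reg_0 = 0x0809D
clock 1: out=1, reg = 0x0404E
clock 2: out=0, reg = 0x82027
clock 3: out=1, reg = 0x41013
clock 4: out=1, reg = 0xA0809
clock 5: out=1, reg = 0xD0404
clock 6: out=0, reg = 0x68202
clock 7: out=0, reg = 0x34101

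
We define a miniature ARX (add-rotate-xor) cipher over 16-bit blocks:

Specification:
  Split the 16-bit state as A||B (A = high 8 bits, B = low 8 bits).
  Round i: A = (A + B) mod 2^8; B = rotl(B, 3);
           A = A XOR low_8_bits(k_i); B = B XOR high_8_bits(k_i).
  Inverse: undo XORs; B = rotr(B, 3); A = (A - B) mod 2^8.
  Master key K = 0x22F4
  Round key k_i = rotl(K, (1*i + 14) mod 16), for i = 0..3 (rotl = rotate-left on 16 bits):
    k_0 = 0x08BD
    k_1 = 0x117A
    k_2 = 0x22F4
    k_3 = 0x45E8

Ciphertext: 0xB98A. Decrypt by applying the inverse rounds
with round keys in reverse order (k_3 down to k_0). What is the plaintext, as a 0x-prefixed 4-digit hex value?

s_0 = ciphertext = 0xB98A
s_1 = InvRound(s_0, k_3) = 0x58F9
s_2 = InvRound(s_1, k_2) = 0x317B
s_3 = InvRound(s_2, k_1) = 0xFE4D
s_4 = InvRound(s_3, k_0) = 0x9BA8

0x9BA8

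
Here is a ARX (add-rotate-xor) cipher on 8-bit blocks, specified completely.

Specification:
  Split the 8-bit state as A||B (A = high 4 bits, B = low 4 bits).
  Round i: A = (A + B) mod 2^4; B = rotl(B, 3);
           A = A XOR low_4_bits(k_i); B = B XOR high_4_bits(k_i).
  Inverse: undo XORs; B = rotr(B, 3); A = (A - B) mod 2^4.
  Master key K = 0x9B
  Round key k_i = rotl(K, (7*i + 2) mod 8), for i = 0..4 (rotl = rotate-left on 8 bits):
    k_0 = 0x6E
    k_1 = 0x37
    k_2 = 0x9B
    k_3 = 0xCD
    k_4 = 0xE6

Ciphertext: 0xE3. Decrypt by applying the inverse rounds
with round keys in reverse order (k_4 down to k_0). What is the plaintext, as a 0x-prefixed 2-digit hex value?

s_0 = ciphertext = 0xE3
s_1 = InvRound(s_0, k_4) = 0xDB
s_2 = InvRound(s_1, k_3) = 0x2E
s_3 = InvRound(s_2, k_2) = 0xBE
s_4 = InvRound(s_3, k_1) = 0x1B
s_5 = InvRound(s_4, k_0) = 0x4B

0x4B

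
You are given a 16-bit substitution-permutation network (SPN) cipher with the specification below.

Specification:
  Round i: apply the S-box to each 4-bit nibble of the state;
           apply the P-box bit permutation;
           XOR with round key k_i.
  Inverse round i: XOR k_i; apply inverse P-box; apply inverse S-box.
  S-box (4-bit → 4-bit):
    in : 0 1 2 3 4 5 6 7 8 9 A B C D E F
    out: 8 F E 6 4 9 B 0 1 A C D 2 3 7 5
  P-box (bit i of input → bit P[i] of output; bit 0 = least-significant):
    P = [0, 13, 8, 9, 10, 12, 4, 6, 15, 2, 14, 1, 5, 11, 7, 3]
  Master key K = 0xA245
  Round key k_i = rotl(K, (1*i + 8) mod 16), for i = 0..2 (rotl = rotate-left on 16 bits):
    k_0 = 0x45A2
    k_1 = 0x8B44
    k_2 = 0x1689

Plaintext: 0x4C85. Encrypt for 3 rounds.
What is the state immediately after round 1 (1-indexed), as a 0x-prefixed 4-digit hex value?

0x4327

s_0 = plaintext = 0x4C85
s_1 = Round(s_0, k_0) = 0x4327
s_2 = Round(s_1, k_1) = 0xDB90
s_3 = Round(s_2, k_2) = 0xCCEB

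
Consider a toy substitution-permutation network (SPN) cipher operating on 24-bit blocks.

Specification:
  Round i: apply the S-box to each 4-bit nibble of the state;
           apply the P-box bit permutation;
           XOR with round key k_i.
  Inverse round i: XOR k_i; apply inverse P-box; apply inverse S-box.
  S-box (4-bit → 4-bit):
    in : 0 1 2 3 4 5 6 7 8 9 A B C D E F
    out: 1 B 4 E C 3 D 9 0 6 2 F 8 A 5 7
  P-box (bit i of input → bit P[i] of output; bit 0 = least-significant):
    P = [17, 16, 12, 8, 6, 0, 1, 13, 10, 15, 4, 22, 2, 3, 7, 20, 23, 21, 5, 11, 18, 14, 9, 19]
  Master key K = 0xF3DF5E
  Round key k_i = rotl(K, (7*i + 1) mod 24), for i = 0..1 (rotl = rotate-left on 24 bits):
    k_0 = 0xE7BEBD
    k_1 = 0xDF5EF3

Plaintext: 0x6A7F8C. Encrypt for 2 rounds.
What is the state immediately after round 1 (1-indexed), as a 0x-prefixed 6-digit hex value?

s_0 = plaintext = 0x6A7F8C
s_1 = Round(s_0, k_0) = 0xDB39A9
s_2 = Round(s_1, k_1) = 0x66864A

0xDB39A9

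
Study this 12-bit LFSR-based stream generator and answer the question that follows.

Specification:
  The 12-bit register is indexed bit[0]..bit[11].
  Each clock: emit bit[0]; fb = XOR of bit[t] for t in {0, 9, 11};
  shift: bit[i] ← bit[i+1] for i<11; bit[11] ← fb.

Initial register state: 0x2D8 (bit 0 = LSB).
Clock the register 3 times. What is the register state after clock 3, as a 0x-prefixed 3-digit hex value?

reg_0 = 0x2D8
clock 1: out=0, reg = 0x96C
clock 2: out=0, reg = 0xCB6
clock 3: out=0, reg = 0xE5B

0xE5B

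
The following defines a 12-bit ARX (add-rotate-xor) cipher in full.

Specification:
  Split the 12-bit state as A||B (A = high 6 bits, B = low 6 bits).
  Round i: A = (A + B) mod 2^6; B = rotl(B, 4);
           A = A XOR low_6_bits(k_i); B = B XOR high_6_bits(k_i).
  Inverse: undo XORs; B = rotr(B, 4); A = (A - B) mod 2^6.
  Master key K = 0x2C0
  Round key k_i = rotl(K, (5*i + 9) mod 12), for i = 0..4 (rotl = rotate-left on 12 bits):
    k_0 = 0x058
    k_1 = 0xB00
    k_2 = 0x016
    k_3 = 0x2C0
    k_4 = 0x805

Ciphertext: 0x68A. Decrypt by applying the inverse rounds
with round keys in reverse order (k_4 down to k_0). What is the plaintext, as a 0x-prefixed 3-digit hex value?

0x349

s_0 = ciphertext = 0x68A
s_1 = InvRound(s_0, k_4) = 0xD6A
s_2 = InvRound(s_1, k_3) = 0xBC6
s_3 = InvRound(s_2, k_2) = 0x858
s_4 = InvRound(s_3, k_1) = 0x393
s_5 = InvRound(s_4, k_0) = 0x349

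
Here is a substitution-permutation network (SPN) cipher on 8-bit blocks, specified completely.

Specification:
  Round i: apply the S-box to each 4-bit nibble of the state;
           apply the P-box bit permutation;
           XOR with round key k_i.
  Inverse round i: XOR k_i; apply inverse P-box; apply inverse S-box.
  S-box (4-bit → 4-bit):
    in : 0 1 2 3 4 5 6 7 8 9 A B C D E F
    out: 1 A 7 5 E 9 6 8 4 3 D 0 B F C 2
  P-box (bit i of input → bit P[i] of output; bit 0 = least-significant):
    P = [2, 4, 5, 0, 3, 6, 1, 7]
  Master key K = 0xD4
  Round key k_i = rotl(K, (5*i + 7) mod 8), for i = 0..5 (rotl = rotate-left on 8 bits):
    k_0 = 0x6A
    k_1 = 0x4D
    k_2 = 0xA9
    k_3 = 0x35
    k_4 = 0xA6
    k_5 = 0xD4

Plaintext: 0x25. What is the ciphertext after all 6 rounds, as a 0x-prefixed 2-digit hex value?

0xEC

s_0 = plaintext = 0x25
s_1 = Round(s_0, k_0) = 0x25
s_2 = Round(s_1, k_1) = 0x02
s_3 = Round(s_2, k_2) = 0x95
s_4 = Round(s_3, k_3) = 0x78
s_5 = Round(s_4, k_4) = 0x06
s_6 = Round(s_5, k_5) = 0xEC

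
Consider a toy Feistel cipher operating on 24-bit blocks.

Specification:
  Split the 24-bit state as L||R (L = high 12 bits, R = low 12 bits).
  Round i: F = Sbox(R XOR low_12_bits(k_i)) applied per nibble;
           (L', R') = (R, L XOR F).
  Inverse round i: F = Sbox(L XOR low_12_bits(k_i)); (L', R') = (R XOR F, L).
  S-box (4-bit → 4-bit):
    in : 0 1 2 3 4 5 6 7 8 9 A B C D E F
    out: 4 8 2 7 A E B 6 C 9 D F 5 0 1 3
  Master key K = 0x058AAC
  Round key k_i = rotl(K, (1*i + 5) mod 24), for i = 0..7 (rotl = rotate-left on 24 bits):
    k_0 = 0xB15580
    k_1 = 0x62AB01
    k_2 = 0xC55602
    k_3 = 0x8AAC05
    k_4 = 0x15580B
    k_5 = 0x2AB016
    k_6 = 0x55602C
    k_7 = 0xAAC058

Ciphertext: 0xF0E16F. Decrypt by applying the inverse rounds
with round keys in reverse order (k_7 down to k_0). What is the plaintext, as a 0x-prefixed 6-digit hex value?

s_0 = ciphertext = 0xF0E16F
s_1 = InvRound(s_0, k_7) = 0x284F0E
s_2 = InvRound(s_1, k_6) = 0xDD2284
s_3 = InvRound(s_2, k_5) = 0x2DEDD2
s_4 = InvRound(s_3, k_4) = 0x0DC2DE
s_5 = InvRound(s_4, k_3) = 0x7D70DC
s_6 = InvRound(s_5, k_2) = 0x8D27D7
s_7 = InvRound(s_6, k_1) = 0x0D08D2
s_8 = InvRound(s_7, k_0) = 0x6360D0

0x6360D0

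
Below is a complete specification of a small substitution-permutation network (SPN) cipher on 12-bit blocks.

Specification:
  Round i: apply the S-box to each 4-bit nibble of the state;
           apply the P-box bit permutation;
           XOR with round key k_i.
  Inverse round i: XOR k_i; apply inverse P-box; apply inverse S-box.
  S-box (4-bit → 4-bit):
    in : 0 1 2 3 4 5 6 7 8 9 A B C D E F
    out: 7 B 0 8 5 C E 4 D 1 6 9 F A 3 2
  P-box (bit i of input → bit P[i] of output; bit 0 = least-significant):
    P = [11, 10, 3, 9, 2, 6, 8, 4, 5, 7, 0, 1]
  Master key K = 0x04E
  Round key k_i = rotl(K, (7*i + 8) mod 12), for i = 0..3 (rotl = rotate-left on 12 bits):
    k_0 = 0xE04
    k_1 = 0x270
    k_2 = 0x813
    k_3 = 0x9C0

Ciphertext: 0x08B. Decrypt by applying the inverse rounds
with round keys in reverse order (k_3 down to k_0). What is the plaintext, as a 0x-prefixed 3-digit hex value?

0x25C

s_0 = ciphertext = 0x08B
s_1 = InvRound(s_0, k_3) = 0x5A4
s_2 = InvRound(s_1, k_2) = 0xC8E
s_3 = InvRound(s_2, k_1) = 0x11C
s_4 = InvRound(s_3, k_0) = 0x25C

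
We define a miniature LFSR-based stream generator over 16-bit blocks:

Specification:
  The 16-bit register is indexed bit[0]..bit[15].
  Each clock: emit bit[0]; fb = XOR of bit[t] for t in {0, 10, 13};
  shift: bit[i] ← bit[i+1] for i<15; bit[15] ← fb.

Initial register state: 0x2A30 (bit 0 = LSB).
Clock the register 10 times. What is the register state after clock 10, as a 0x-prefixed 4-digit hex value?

reg_0 = 0x2A30
clock 1: out=0, reg = 0x9518
clock 2: out=0, reg = 0xCA8C
clock 3: out=0, reg = 0x6546
clock 4: out=0, reg = 0x32A3
clock 5: out=1, reg = 0x1951
clock 6: out=1, reg = 0x8CA8
clock 7: out=0, reg = 0xC654
clock 8: out=0, reg = 0xE32A
clock 9: out=0, reg = 0xF195
clock 10: out=1, reg = 0x78CA

0x78CA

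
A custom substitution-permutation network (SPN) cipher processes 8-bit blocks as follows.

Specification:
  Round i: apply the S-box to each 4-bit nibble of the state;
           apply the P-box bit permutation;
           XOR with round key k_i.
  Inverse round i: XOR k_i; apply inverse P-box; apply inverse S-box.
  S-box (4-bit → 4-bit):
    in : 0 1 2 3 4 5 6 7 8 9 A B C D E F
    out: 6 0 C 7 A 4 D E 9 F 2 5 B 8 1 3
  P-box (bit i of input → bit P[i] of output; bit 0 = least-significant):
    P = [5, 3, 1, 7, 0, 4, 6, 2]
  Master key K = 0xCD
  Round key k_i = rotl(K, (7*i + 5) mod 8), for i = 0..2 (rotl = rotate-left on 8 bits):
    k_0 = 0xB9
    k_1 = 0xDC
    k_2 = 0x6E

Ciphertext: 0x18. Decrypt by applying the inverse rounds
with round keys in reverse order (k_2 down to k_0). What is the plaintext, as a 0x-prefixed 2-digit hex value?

0xC3

s_0 = ciphertext = 0x18
s_1 = InvRound(s_0, k_2) = 0x7B
s_2 = InvRound(s_1, k_1) = 0x86
s_3 = InvRound(s_2, k_0) = 0xC3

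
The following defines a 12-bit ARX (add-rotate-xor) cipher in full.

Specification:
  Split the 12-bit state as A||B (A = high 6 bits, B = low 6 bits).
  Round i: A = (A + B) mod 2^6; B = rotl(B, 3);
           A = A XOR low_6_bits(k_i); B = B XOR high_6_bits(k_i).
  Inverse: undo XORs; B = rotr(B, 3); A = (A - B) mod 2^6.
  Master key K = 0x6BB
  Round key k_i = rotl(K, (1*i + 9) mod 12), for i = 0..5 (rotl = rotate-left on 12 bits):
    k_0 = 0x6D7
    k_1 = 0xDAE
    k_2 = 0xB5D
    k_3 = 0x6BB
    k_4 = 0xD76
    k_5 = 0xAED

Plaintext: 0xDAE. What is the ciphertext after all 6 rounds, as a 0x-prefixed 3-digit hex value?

s_0 = plaintext = 0xDAE
s_1 = Round(s_0, k_0) = 0xCEE
s_2 = Round(s_1, k_1) = 0x3C3
s_3 = Round(s_2, k_2) = 0x3F5
s_4 = Round(s_3, k_3) = 0xFF4
s_5 = Round(s_4, k_4) = 0x153
s_6 = Round(s_5, k_5) = 0xD71

0xD71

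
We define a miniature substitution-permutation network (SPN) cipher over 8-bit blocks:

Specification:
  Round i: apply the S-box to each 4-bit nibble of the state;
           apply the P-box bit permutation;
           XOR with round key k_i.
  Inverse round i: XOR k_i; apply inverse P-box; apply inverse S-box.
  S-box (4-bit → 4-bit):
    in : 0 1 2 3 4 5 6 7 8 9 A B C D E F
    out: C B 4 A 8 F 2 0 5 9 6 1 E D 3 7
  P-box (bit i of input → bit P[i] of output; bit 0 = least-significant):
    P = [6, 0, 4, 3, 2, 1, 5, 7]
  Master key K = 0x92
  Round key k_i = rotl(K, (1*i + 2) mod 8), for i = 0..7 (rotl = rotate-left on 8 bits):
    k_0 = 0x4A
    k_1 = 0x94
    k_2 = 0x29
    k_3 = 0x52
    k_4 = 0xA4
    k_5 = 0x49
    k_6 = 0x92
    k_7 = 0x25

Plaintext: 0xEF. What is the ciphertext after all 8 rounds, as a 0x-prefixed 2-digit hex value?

0x40

s_0 = plaintext = 0xEF
s_1 = Round(s_0, k_0) = 0x1D
s_2 = Round(s_1, k_1) = 0x4A
s_3 = Round(s_2, k_2) = 0xB8
s_4 = Round(s_3, k_3) = 0x06
s_5 = Round(s_4, k_4) = 0x05
s_6 = Round(s_5, k_5) = 0xB0
s_7 = Round(s_6, k_6) = 0x8E
s_8 = Round(s_7, k_7) = 0x40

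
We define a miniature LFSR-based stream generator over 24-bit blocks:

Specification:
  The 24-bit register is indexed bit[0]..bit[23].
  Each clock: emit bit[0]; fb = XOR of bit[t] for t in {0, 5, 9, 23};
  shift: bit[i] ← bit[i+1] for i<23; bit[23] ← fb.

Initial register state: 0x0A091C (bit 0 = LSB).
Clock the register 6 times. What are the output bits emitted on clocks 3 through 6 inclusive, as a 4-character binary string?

1110

reg_0 = 0x0A091C
clock 1: out=0, reg = 0x05048E
clock 2: out=0, reg = 0x028247
clock 3: out=1, reg = 0x014123
clock 4: out=1, reg = 0x00A091
clock 5: out=1, reg = 0x805048
clock 6: out=0, reg = 0xC02824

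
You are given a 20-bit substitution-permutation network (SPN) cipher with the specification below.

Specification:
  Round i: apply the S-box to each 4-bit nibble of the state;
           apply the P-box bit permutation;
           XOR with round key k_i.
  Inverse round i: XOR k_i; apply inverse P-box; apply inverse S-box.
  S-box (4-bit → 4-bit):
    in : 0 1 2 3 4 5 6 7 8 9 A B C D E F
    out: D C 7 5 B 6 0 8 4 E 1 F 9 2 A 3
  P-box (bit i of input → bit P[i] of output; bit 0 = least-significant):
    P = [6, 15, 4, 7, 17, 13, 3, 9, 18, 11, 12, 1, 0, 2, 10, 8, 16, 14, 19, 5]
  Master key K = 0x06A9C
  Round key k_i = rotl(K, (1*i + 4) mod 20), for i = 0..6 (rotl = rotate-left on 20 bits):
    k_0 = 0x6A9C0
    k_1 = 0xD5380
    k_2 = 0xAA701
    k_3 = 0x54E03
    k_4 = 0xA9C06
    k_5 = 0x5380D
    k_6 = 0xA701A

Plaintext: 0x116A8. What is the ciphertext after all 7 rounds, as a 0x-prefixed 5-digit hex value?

0x455FE

s_0 = plaintext = 0x116A8
s_1 = Round(s_0, k_0) = 0xCACF0
s_2 = Round(s_1, k_1) = 0xA7373
s_3 = Round(s_2, k_2) = 0xFB451
s_4 = Round(s_3, k_3) = 0x0239C
s_5 = Round(s_4, k_4) = 0x7AAEB
s_6 = Round(s_5, k_5) = 0x19AFC
s_7 = Round(s_6, k_6) = 0x455FE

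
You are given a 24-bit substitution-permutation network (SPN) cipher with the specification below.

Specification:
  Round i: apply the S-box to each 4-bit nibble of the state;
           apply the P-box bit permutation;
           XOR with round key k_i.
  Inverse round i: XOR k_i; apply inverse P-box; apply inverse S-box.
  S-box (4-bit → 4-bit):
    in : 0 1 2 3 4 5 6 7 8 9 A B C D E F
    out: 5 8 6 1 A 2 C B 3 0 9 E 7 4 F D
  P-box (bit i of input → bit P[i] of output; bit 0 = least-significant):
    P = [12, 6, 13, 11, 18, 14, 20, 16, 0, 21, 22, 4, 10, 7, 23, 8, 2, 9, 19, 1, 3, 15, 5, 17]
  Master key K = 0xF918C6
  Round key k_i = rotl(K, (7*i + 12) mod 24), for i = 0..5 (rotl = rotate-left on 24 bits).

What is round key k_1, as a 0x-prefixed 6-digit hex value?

K = 0xF918C6
k_0 = rotl(K, (7*0+12) mod 24) = rotl(K, 12) = 0x8C6F91
k_1 = rotl(K, (7*1+12) mod 24) = rotl(K, 19) = 0x37C8C6

0x37C8C6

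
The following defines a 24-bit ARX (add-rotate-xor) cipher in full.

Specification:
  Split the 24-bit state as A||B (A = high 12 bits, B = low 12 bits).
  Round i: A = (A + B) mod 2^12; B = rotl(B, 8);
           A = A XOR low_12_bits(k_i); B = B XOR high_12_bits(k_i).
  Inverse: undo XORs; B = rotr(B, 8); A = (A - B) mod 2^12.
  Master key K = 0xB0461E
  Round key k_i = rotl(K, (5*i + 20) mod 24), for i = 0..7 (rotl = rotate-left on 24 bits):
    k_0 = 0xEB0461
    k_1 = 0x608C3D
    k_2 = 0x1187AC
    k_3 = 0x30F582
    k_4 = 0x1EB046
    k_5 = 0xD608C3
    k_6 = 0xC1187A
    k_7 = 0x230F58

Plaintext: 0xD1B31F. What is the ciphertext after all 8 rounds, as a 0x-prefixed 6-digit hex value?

s_0 = plaintext = 0xD1B31F
s_1 = Round(s_0, k_0) = 0x45B181
s_2 = Round(s_1, k_1) = 0x9E1710
s_3 = Round(s_2, k_2) = 0x75D169
s_4 = Round(s_3, k_3) = 0xD44A19
s_5 = Round(s_4, k_4) = 0x71B84A
s_6 = Round(s_5, k_5) = 0x7A67E4
s_7 = Round(s_6, k_6) = 0x7F086F
s_8 = Round(s_7, k_7) = 0xF07DB6

0xF07DB6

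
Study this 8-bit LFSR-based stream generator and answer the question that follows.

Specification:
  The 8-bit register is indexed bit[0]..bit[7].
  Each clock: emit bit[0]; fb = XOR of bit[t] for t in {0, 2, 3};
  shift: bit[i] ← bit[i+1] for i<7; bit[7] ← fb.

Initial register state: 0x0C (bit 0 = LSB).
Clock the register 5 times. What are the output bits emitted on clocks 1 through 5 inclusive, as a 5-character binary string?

00110

reg_0 = 0x0C
clock 1: out=0, reg = 0x06
clock 2: out=0, reg = 0x83
clock 3: out=1, reg = 0xC1
clock 4: out=1, reg = 0xE0
clock 5: out=0, reg = 0x70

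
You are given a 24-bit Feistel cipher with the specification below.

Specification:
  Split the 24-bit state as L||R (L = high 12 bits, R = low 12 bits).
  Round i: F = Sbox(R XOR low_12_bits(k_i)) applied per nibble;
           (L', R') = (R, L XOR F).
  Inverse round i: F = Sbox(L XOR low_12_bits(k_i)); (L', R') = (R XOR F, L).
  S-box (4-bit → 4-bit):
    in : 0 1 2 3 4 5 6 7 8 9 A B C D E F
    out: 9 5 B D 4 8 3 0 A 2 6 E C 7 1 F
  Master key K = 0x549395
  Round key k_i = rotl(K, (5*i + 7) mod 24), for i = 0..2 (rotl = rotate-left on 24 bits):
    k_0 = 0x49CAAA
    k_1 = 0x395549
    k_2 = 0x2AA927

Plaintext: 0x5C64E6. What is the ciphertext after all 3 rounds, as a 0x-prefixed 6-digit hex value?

s_0 = plaintext = 0x5C64E6
s_1 = Round(s_0, k_0) = 0x4E648A
s_2 = Round(s_1, k_1) = 0x48A12B
s_3 = Round(s_2, k_2) = 0x12BE16

0x12BE16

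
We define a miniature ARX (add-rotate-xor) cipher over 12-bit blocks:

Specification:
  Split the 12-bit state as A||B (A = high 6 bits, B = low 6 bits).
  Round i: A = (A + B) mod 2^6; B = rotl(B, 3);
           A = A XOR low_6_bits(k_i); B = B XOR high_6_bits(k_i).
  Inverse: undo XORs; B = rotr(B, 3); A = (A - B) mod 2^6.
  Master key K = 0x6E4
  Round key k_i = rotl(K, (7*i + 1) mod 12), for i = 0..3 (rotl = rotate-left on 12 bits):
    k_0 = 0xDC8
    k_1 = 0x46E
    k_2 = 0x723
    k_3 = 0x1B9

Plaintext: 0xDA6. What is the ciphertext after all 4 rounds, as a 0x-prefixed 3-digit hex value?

0x3EC

s_0 = plaintext = 0xDA6
s_1 = Round(s_0, k_0) = 0x503
s_2 = Round(s_1, k_1) = 0xE49
s_3 = Round(s_2, k_2) = 0x855
s_4 = Round(s_3, k_3) = 0x3EC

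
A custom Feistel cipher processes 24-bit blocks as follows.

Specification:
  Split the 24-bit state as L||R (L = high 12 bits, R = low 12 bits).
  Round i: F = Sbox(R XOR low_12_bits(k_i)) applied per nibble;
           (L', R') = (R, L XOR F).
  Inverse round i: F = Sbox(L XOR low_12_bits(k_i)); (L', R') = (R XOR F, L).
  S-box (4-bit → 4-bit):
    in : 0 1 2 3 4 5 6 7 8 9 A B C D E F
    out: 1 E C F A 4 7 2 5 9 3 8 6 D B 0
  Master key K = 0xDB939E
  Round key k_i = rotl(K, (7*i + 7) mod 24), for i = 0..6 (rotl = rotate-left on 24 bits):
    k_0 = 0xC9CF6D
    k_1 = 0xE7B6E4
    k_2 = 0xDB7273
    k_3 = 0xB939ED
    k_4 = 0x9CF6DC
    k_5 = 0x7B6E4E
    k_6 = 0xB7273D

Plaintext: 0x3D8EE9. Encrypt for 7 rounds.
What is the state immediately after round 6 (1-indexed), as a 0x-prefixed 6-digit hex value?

s_0 = plaintext = 0x3D8EE9
s_1 = Round(s_0, k_0) = 0xEE9D82
s_2 = Round(s_1, k_1) = 0xD8269E
s_3 = Round(s_2, k_2) = 0x69E73F
s_4 = Round(s_3, k_3) = 0x73FD42
s_5 = Round(s_4, k_4) = 0xD42FA4
s_6 = Round(s_5, k_5) = 0xFA43F1
s_7 = Round(s_6, k_6) = 0x3F15C2

0xFA43F1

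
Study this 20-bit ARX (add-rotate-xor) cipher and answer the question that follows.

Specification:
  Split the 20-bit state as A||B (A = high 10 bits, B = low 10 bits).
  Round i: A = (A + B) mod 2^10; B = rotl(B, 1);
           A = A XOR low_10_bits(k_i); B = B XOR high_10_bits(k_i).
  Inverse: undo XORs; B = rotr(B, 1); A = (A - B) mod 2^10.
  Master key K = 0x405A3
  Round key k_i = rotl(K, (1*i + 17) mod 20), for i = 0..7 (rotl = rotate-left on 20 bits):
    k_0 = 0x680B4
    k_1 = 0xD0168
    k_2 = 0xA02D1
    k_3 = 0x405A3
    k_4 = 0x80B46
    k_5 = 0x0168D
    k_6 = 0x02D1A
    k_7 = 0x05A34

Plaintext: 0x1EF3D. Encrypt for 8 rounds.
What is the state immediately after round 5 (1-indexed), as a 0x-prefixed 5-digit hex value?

0xC11BB

s_0 = plaintext = 0x1EF3D
s_1 = Round(s_0, k_0) = 0xC33DB
s_2 = Round(s_1, k_1) = 0xE3CF7
s_3 = Round(s_2, k_2) = 0x95F6E
s_4 = Round(s_3, k_3) = 0x19BDC
s_5 = Round(s_4, k_4) = 0xC11BB
s_6 = Round(s_5, k_5) = 0x8CB73
s_7 = Round(s_6, k_6) = 0x2FEEC
s_8 = Round(s_7, k_7) = 0x67DCF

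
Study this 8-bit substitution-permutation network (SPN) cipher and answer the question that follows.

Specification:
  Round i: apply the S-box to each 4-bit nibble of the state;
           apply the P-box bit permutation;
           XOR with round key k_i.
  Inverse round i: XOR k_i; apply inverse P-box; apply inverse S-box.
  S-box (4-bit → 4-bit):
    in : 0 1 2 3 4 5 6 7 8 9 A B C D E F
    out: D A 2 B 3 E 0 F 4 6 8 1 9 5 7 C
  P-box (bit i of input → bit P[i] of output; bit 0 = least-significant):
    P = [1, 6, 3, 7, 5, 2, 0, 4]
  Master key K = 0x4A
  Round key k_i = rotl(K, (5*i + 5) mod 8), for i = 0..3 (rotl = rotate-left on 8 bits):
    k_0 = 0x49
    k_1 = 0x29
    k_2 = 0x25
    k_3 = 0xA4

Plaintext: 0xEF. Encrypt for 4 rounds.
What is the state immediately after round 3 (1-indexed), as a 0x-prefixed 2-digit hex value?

s_0 = plaintext = 0xEF
s_1 = Round(s_0, k_0) = 0xE4
s_2 = Round(s_1, k_1) = 0x4E
s_3 = Round(s_2, k_2) = 0x4B
s_4 = Round(s_3, k_3) = 0x82

0x4B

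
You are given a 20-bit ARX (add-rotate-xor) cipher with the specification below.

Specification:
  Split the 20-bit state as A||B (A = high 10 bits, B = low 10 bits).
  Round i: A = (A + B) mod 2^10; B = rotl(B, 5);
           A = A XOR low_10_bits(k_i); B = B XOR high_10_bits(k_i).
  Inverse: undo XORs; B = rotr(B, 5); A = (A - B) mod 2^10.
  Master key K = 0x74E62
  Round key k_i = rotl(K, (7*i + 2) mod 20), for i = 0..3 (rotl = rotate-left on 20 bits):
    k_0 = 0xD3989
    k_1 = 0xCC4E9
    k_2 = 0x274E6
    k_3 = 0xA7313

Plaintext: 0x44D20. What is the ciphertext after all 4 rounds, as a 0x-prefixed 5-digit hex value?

s_0 = plaintext = 0x44D20
s_1 = Round(s_0, k_0) = 0xEEB47
s_2 = Round(s_1, k_1) = 0xFA3CB
s_3 = Round(s_2, k_2) = 0xD55E3
s_4 = Round(s_3, k_3) = 0x8AEF3

0x8AEF3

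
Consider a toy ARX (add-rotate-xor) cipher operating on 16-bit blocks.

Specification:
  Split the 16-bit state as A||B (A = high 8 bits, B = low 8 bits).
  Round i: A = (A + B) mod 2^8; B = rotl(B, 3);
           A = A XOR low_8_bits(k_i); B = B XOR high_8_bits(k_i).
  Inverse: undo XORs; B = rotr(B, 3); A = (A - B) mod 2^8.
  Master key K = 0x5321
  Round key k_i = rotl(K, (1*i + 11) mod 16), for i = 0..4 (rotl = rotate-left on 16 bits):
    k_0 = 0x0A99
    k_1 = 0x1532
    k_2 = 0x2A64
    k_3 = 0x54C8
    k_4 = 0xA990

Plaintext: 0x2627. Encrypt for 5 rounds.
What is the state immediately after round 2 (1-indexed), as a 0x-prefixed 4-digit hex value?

s_0 = plaintext = 0x2627
s_1 = Round(s_0, k_0) = 0xD433
s_2 = Round(s_1, k_1) = 0x358C
s_3 = Round(s_2, k_2) = 0xA54E
s_4 = Round(s_3, k_3) = 0x3B26
s_5 = Round(s_4, k_4) = 0xF198

0x358C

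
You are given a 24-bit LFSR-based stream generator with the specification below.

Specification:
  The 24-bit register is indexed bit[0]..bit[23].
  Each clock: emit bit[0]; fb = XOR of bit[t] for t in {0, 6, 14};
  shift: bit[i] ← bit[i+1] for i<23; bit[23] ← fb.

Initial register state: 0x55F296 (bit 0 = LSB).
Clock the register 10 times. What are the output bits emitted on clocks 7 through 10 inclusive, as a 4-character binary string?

0101

reg_0 = 0x55F296
clock 1: out=0, reg = 0xAAF94B
clock 2: out=1, reg = 0xD57CA5
clock 3: out=1, reg = 0x6ABE52
clock 4: out=0, reg = 0xB55F29
clock 5: out=1, reg = 0x5AAF94
clock 6: out=0, reg = 0x2D57CA
clock 7: out=0, reg = 0x16ABE5
clock 8: out=1, reg = 0x0B55F2
clock 9: out=0, reg = 0x05AAF9
clock 10: out=1, reg = 0x02D57C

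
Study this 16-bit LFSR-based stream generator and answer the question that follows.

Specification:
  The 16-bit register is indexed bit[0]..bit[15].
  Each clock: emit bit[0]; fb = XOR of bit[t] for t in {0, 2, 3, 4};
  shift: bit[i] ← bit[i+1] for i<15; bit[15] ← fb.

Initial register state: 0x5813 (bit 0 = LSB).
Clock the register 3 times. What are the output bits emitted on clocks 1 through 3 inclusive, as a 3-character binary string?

110

reg_0 = 0x5813
clock 1: out=1, reg = 0x2C09
clock 2: out=1, reg = 0x1604
clock 3: out=0, reg = 0x8B02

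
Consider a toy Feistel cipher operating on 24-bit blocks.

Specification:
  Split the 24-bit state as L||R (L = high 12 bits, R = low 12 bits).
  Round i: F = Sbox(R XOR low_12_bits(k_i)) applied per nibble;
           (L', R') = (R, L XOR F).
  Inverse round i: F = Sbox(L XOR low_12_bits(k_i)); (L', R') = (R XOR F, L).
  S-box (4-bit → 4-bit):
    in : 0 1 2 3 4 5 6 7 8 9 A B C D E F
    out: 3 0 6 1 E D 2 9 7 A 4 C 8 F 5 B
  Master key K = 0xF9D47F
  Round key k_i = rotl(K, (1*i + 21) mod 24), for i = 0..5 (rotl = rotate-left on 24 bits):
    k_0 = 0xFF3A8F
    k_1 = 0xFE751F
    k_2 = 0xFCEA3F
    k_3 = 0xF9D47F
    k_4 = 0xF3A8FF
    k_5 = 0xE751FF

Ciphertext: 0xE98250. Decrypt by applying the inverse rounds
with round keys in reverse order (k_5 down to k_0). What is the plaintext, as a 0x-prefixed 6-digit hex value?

0x7B6B9E

s_0 = ciphertext = 0xE98250
s_1 = InvRound(s_0, k_5) = 0x979E98
s_2 = InvRound(s_1, k_4) = 0xEEA979
s_3 = InvRound(s_2, k_3) = 0xDD4EEA
s_4 = InvRound(s_3, k_2) = 0x7B6DD4
s_5 = InvRound(s_4, k_1) = 0xB9E7B6
s_6 = InvRound(s_5, k_0) = 0x7B6B9E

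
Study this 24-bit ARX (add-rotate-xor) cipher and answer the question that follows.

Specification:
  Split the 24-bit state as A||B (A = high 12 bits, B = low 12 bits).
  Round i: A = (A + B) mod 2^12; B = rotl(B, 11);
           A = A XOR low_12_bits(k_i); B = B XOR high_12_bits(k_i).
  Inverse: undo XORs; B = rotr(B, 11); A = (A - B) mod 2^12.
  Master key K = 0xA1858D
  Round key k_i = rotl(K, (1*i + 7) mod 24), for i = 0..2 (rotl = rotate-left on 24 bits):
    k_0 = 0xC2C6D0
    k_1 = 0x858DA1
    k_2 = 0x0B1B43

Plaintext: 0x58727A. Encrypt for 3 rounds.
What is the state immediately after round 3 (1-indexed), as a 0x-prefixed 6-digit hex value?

0x6503D9

s_0 = plaintext = 0x58727A
s_1 = Round(s_0, k_0) = 0xED1D11
s_2 = Round(s_1, k_1) = 0x6436D0
s_3 = Round(s_2, k_2) = 0x6503D9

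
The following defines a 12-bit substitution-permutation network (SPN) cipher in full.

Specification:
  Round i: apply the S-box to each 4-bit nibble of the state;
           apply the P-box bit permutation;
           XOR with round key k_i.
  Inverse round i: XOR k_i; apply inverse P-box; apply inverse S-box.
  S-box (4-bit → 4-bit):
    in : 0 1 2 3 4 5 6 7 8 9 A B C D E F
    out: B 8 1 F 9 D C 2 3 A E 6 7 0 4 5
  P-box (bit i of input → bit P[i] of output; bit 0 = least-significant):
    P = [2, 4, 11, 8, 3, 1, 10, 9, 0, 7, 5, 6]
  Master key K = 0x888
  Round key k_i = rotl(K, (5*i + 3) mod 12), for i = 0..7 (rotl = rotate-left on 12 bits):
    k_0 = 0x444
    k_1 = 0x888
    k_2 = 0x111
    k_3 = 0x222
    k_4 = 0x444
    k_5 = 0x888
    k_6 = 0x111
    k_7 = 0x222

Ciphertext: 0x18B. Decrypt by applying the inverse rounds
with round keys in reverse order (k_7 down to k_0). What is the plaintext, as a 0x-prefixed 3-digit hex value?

0x184

s_0 = ciphertext = 0x18B
s_1 = InvRound(s_0, k_7) = 0xC41
s_2 = InvRound(s_1, k_6) = 0x1EA
s_3 = InvRound(s_2, k_5) = 0x676
s_4 = InvRound(s_3, k_4) = 0xE97
s_5 = InvRound(s_4, k_3) = 0xCEC
s_6 = InvRound(s_5, k_2) = 0x3F3
s_7 = InvRound(s_6, k_1) = 0x50A
s_8 = InvRound(s_7, k_0) = 0x184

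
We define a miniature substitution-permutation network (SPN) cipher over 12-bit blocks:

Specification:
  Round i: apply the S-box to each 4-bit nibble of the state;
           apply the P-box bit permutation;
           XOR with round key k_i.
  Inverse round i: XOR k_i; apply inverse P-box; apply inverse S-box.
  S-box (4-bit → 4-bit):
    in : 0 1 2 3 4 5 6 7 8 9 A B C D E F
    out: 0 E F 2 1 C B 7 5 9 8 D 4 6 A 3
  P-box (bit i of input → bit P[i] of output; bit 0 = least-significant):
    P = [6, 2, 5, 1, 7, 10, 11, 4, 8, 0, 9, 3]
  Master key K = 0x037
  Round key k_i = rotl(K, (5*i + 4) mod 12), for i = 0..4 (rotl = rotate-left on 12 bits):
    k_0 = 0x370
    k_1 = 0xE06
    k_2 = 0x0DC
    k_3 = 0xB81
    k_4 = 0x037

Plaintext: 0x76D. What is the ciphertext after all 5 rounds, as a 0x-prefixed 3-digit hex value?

0x06F

s_0 = plaintext = 0x76D
s_1 = Round(s_0, k_0) = 0x4C5
s_2 = Round(s_1, k_1) = 0x724
s_3 = Round(s_2, k_2) = 0xF0D
s_4 = Round(s_3, k_3) = 0xAA4
s_5 = Round(s_4, k_4) = 0x06F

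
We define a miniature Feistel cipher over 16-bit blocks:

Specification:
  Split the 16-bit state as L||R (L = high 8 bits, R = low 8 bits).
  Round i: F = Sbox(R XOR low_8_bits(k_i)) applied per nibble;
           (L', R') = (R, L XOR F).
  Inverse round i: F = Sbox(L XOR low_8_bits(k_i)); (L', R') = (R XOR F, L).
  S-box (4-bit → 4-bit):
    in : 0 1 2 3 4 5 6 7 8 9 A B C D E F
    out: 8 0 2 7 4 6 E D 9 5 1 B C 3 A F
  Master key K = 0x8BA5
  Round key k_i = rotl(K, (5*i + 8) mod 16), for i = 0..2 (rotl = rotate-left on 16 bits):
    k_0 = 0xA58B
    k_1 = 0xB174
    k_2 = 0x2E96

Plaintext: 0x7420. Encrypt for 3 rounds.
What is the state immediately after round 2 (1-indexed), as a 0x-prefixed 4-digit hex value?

s_0 = plaintext = 0x7420
s_1 = Round(s_0, k_0) = 0x206F
s_2 = Round(s_1, k_1) = 0x6F2B
s_3 = Round(s_2, k_2) = 0x2BDC

0x6F2B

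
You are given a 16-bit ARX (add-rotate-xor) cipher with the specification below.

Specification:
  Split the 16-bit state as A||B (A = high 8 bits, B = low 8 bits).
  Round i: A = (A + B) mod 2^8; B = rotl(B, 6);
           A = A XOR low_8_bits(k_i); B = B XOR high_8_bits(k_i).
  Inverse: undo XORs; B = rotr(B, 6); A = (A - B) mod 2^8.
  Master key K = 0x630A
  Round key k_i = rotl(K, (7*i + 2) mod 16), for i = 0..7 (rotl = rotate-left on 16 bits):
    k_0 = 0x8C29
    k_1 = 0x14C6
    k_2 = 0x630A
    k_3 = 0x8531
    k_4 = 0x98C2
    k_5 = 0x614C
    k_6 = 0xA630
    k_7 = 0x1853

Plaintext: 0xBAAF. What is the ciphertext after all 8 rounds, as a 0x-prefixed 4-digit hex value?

s_0 = plaintext = 0xBAAF
s_1 = Round(s_0, k_0) = 0x4067
s_2 = Round(s_1, k_1) = 0x61CD
s_3 = Round(s_2, k_2) = 0x2410
s_4 = Round(s_3, k_3) = 0x0581
s_5 = Round(s_4, k_4) = 0x44F8
s_6 = Round(s_5, k_5) = 0x705F
s_7 = Round(s_6, k_6) = 0xFF71
s_8 = Round(s_7, k_7) = 0x2344

0x2344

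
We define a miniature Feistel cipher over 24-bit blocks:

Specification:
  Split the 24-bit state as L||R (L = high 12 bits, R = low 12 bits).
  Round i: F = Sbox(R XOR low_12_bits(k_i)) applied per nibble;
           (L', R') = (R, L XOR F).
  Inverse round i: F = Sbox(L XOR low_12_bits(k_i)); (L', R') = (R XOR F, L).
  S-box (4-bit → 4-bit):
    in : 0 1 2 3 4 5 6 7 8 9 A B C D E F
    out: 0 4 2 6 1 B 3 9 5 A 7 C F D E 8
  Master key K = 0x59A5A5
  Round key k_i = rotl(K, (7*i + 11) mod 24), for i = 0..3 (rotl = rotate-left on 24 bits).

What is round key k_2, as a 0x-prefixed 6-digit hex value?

K = 0x59A5A5
k_0 = rotl(K, (7*0+11) mod 24) = rotl(K, 11) = 0x2D2ACD
k_1 = rotl(K, (7*1+11) mod 24) = rotl(K, 18) = 0x956696
k_2 = rotl(K, (7*2+11) mod 24) = rotl(K, 1) = 0xB34B4A

0xB34B4A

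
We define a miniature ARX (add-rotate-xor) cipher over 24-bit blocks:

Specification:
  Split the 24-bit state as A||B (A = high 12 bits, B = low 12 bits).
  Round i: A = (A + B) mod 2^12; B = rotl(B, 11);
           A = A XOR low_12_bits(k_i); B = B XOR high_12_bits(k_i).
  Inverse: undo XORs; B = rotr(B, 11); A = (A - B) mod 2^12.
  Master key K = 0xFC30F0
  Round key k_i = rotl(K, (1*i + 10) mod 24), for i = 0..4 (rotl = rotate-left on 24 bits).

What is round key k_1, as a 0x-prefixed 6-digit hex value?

K = 0xFC30F0
k_0 = rotl(K, (1*0+10) mod 24) = rotl(K, 10) = 0xC3C3F0
k_1 = rotl(K, (1*1+10) mod 24) = rotl(K, 11) = 0x8787E1

0x8787E1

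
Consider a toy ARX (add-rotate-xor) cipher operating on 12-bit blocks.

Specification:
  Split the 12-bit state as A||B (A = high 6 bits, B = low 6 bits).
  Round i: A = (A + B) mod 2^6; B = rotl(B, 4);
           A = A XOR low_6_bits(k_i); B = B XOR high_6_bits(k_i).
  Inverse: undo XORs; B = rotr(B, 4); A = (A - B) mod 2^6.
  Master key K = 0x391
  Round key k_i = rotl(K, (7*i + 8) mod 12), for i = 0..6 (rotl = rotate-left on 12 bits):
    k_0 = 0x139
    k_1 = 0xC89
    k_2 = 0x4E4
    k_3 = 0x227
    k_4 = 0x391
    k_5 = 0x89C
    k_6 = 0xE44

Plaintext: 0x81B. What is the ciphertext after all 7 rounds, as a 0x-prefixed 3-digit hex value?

s_0 = plaintext = 0x81B
s_1 = Round(s_0, k_0) = 0x0B2
s_2 = Round(s_1, k_1) = 0xF5E
s_3 = Round(s_2, k_2) = 0xFF4
s_4 = Round(s_3, k_3) = 0x505
s_5 = Round(s_4, k_4) = 0x21F
s_6 = Round(s_5, k_5) = 0xED5
s_7 = Round(s_6, k_6) = 0x52C

0x52C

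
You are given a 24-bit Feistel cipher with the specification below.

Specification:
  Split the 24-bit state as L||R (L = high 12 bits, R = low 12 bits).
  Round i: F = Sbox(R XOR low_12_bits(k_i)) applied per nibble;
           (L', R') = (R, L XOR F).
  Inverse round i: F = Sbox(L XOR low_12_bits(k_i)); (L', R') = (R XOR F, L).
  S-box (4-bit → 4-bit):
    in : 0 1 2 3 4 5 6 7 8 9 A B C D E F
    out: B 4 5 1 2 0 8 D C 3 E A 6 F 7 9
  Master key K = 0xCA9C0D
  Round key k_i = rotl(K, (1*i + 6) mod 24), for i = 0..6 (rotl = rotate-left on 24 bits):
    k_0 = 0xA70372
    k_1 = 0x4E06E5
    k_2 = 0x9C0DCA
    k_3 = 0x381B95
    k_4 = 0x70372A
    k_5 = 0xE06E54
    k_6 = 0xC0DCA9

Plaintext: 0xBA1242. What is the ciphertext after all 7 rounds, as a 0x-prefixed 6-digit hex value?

s_0 = plaintext = 0xBA1242
s_1 = Round(s_0, k_0) = 0x242FBA
s_2 = Round(s_1, k_1) = 0xFBA14B
s_3 = Round(s_2, k_2) = 0x14B97E
s_4 = Round(s_3, k_3) = 0x97E431
s_5 = Round(s_4, k_4) = 0x431834
s_6 = Round(s_5, k_5) = 0x834CBA
s_7 = Round(s_6, k_6) = 0xCBA375

0xCBA375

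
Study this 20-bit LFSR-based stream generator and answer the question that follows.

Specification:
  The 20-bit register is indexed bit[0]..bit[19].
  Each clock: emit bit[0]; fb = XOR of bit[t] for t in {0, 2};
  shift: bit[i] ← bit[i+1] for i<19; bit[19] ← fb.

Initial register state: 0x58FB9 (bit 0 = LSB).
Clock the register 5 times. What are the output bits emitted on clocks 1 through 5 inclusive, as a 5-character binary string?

reg_0 = 0x58FB9
clock 1: out=1, reg = 0xAC7DC
clock 2: out=0, reg = 0xD63EE
clock 3: out=0, reg = 0xEB1F7
clock 4: out=1, reg = 0x758FB
clock 5: out=1, reg = 0xBAC7D

10011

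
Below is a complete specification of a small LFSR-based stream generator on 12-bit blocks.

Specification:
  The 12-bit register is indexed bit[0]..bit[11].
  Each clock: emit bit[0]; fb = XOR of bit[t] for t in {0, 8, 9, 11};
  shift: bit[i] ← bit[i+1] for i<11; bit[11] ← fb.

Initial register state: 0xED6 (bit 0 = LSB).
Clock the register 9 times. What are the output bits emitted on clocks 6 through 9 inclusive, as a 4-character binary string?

reg_0 = 0xED6
clock 1: out=0, reg = 0x76B
clock 2: out=1, reg = 0xBB5
clock 3: out=1, reg = 0x5DA
clock 4: out=0, reg = 0xAED
clock 5: out=1, reg = 0xD76
clock 6: out=0, reg = 0x6BB
clock 7: out=1, reg = 0x35D
clock 8: out=1, reg = 0x9AE
clock 9: out=0, reg = 0x4D7

0110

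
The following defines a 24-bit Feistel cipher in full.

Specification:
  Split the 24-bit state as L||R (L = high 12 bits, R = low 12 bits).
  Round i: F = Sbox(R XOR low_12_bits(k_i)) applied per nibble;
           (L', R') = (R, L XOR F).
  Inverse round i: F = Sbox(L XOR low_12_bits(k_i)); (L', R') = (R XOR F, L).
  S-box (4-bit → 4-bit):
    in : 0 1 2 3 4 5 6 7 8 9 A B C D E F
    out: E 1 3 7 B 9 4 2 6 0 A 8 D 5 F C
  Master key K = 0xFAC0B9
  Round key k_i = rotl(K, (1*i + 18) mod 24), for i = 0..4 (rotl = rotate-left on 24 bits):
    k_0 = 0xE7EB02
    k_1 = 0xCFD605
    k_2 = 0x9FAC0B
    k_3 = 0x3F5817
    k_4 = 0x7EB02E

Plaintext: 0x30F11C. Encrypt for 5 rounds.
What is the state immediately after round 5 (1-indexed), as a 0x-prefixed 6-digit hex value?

s_0 = plaintext = 0x30F11C
s_1 = Round(s_0, k_0) = 0x11C910
s_2 = Round(s_1, k_1) = 0x910D05
s_3 = Round(s_2, k_2) = 0xD058FF
s_4 = Round(s_3, k_3) = 0x8FF3F3
s_5 = Round(s_4, k_4) = 0x3F3FAA

0x3F3FAA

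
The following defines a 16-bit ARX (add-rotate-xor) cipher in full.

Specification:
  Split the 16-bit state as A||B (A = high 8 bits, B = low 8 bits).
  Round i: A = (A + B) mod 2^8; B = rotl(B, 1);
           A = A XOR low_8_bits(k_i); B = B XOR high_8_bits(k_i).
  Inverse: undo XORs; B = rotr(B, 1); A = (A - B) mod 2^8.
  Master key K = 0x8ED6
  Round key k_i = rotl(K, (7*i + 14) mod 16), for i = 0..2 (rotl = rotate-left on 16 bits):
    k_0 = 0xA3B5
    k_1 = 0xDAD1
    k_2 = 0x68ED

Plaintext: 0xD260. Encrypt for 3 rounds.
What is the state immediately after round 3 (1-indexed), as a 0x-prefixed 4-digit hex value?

s_0 = plaintext = 0xD260
s_1 = Round(s_0, k_0) = 0x8763
s_2 = Round(s_1, k_1) = 0x3B1C
s_3 = Round(s_2, k_2) = 0xBA50

0xBA50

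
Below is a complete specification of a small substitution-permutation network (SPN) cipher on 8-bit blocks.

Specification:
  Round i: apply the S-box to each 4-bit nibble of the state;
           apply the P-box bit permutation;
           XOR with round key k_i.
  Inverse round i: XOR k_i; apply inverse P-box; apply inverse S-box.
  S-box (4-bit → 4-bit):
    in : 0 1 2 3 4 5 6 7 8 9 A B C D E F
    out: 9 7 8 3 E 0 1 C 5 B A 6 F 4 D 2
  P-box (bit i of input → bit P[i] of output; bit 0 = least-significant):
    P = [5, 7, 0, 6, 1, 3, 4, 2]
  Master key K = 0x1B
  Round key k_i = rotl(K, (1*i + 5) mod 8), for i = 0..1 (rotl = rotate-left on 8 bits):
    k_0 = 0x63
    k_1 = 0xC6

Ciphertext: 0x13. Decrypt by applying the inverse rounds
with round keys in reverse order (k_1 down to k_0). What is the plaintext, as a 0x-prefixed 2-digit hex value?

0xED

s_0 = ciphertext = 0x13
s_1 = InvRound(s_0, k_1) = 0x74
s_2 = InvRound(s_1, k_0) = 0xED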